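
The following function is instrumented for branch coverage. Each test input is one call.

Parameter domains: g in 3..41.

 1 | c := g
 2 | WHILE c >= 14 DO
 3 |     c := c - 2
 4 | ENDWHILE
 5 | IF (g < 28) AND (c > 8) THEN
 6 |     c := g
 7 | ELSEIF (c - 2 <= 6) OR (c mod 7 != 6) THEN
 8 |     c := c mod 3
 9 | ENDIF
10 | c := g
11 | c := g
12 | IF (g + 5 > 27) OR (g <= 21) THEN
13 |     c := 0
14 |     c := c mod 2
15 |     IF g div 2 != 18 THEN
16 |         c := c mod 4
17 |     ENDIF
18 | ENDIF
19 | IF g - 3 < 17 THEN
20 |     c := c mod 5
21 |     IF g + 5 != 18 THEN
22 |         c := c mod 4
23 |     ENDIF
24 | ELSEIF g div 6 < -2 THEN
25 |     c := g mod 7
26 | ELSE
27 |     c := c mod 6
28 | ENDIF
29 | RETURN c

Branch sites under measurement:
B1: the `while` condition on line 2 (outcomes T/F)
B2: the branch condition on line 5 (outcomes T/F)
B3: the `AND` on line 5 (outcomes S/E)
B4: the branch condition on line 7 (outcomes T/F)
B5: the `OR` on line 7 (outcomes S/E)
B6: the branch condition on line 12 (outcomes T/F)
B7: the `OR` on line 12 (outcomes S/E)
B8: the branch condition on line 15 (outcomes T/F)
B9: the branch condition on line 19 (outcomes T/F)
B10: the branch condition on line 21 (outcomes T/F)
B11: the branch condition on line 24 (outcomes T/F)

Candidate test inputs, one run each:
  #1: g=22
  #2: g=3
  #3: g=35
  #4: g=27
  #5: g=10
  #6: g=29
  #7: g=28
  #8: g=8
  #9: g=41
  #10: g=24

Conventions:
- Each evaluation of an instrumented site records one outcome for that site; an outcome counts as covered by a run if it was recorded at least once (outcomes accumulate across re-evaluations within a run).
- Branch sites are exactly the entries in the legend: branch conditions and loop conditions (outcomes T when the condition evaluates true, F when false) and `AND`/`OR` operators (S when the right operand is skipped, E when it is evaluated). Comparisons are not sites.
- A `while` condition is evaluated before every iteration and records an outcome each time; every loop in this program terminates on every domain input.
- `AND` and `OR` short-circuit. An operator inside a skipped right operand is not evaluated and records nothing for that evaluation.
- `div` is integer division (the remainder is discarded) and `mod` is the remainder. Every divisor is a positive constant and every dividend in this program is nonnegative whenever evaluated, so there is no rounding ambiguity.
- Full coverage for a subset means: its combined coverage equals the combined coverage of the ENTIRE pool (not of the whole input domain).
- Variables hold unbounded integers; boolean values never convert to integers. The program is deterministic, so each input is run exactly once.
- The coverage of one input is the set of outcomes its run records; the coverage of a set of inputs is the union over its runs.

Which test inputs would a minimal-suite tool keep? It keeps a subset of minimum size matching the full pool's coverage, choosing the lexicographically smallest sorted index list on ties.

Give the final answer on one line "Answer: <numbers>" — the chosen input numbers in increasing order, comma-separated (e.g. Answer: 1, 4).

input #1 (g=22): events B1->T, B1->T, B1->T, B1->T, B1->T, B1->F, B3->E, B2->T, B7->E, B6->F, B9->F, B11->F; covers B1=T, B1=F, B2=T, B3=E, B6=F, B7=E, B9=F, B11=F
input #2 (g=3): events B1->F, B3->E, B2->F, B5->S, B4->T, B7->E, B6->T, B8->T, B9->T, B10->T; covers B1=F, B2=F, B3=E, B4=T, B5=S, B6=T, B7=E, B8=T, B9=T, B10=T
input #3 (g=35): events B1->T, B1->T, B1->T, B1->T, B1->T, B1->T, B1->T, B1->T, B1->T, B1->T, B1->T, B1->F, B3->S, B2->F, ...; covers B1=T, B1=F, B2=F, B3=S, B4=F, B5=E, B6=T, B7=S, B8=T, B9=F, B11=F
input #4 (g=27): events B1->T, B1->T, B1->T, B1->T, B1->T, B1->T, B1->T, B1->F, B3->E, B2->T, B7->S, B6->T, B8->T, B9->F, ...; covers B1=T, B1=F, B2=T, B3=E, B6=T, B7=S, B8=T, B9=F, B11=F
input #5 (g=10): events B1->F, B3->E, B2->T, B7->E, B6->T, B8->T, B9->T, B10->T; covers B1=F, B2=T, B3=E, B6=T, B7=E, B8=T, B9=T, B10=T
input #6 (g=29): events B1->T, B1->T, B1->T, B1->T, B1->T, B1->T, B1->T, B1->T, B1->F, B3->S, B2->F, B5->E, B4->F, B7->S, ...; covers B1=T, B1=F, B2=F, B3=S, B4=F, B5=E, B6=T, B7=S, B8=T, B9=F, B11=F
input #7 (g=28): events B1->T, B1->T, B1->T, B1->T, B1->T, B1->T, B1->T, B1->T, B1->F, B3->S, B2->F, B5->E, B4->T, B7->S, ...; covers B1=T, B1=F, B2=F, B3=S, B4=T, B5=E, B6=T, B7=S, B8=T, B9=F, B11=F
input #8 (g=8): events B1->F, B3->E, B2->F, B5->S, B4->T, B7->E, B6->T, B8->T, B9->T, B10->T; covers B1=F, B2=F, B3=E, B4=T, B5=S, B6=T, B7=E, B8=T, B9=T, B10=T
input #9 (g=41): events B1->T, B1->T, B1->T, B1->T, B1->T, B1->T, B1->T, B1->T, B1->T, B1->T, B1->T, B1->T, B1->T, B1->T, ...; covers B1=T, B1=F, B2=F, B3=S, B4=F, B5=E, B6=T, B7=S, B8=T, B9=F, B11=F
input #10 (g=24): events B1->T, B1->T, B1->T, B1->T, B1->T, B1->T, B1->F, B3->E, B2->T, B7->S, B6->T, B8->T, B9->F, B11->F; covers B1=T, B1=F, B2=T, B3=E, B6=T, B7=S, B8=T, B9=F, B11=F
together the pool reaches 19 outcomes: B1=T, B1=F, B2=T, B2=F, B3=S, B3=E, B4=T, B4=F, B5=S, B5=E, B6=T, B6=F, B7=S, B7=E, B8=T, B9=T, B9=F, B10=T, B11=F
no size-1 subset reaches all 19 outcomes (best union: 11/19)
no size-2 subset reaches all 19 outcomes (best union: 17/19)
at size 3, {1, 2, 3} reaches all 19 outcomes; every lexicographically earlier size-3 subset fails

Answer: 1, 2, 3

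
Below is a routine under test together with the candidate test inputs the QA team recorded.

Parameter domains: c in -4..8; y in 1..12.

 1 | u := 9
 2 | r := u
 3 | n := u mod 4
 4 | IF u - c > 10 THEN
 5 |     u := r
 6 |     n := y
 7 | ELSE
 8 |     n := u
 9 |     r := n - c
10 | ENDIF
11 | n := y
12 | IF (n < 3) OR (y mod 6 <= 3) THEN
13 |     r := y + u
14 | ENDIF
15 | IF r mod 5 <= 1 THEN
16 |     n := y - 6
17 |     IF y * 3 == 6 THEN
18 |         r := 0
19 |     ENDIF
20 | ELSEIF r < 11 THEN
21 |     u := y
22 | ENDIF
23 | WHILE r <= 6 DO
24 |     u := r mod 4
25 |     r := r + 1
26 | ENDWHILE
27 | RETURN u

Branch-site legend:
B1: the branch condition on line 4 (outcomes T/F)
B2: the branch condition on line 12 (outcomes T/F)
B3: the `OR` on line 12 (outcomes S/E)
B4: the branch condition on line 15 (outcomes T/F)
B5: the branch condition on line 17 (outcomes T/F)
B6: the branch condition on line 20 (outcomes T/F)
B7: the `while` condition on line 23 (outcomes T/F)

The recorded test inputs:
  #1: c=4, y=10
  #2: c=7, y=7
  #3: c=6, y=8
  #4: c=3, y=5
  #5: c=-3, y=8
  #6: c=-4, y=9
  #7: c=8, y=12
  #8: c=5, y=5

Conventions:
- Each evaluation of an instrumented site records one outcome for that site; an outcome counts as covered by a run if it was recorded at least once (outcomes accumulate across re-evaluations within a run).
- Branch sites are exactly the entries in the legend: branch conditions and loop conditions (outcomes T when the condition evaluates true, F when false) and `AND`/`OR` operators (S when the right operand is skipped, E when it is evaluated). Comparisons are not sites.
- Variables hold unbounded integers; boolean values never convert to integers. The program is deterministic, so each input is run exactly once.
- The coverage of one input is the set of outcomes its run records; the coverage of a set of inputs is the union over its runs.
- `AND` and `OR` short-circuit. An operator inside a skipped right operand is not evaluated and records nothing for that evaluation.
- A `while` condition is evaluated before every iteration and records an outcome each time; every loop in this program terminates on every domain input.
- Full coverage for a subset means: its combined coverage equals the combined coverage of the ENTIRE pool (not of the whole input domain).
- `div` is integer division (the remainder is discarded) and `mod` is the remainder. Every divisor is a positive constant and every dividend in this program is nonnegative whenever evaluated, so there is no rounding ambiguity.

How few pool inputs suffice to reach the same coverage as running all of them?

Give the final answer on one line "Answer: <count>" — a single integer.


test 1 (c=4, y=10) fires B1->F, B3->E, B2->F, B4->T, B5->F, B7->T, B7->T, B7->F; hits B1=F, B2=F, B3=E, B4=T, B5=F, B7=T, B7=F
test 2 (c=7, y=7) fires B1->F, B3->E, B2->T, B4->T, B5->F, B7->F; hits B1=F, B2=T, B3=E, B4=T, B5=F, B7=F
test 3 (c=6, y=8) fires B1->F, B3->E, B2->T, B4->F, B6->F, B7->F; hits B1=F, B2=T, B3=E, B4=F, B6=F, B7=F
test 4 (c=3, y=5) fires B1->F, B3->E, B2->F, B4->T, B5->F, B7->T, B7->F; hits B1=F, B2=F, B3=E, B4=T, B5=F, B7=T, B7=F
test 5 (c=-3, y=8) fires B1->T, B3->E, B2->T, B4->F, B6->F, B7->F; hits B1=T, B2=T, B3=E, B4=F, B6=F, B7=F
test 6 (c=-4, y=9) fires B1->T, B3->E, B2->T, B4->F, B6->F, B7->F; hits B1=T, B2=T, B3=E, B4=F, B6=F, B7=F
test 7 (c=8, y=12) fires B1->F, B3->E, B2->T, B4->T, B5->F, B7->F; hits B1=F, B2=T, B3=E, B4=T, B5=F, B7=F
test 8 (c=5, y=5) fires B1->F, B3->E, B2->F, B4->F, B6->T, B7->T, B7->T, B7->T, B7->F; hits B1=F, B2=F, B3=E, B4=F, B6=T, B7=T, B7=F
together the pool reaches 12 outcomes: B1=T, B1=F, B2=T, B2=F, B3=E, B4=T, B4=F, B5=F, B6=T, B6=F, B7=T, B7=F
size 1 is not enough: best union over all size-1 subsets is 7/12
size 2 is not enough: best union over all size-2 subsets is 11/12
size 3: inputs {1, 5, 8} cover all 12 outcomes, and no lexicographically smaller subset of this size does
Answer: 3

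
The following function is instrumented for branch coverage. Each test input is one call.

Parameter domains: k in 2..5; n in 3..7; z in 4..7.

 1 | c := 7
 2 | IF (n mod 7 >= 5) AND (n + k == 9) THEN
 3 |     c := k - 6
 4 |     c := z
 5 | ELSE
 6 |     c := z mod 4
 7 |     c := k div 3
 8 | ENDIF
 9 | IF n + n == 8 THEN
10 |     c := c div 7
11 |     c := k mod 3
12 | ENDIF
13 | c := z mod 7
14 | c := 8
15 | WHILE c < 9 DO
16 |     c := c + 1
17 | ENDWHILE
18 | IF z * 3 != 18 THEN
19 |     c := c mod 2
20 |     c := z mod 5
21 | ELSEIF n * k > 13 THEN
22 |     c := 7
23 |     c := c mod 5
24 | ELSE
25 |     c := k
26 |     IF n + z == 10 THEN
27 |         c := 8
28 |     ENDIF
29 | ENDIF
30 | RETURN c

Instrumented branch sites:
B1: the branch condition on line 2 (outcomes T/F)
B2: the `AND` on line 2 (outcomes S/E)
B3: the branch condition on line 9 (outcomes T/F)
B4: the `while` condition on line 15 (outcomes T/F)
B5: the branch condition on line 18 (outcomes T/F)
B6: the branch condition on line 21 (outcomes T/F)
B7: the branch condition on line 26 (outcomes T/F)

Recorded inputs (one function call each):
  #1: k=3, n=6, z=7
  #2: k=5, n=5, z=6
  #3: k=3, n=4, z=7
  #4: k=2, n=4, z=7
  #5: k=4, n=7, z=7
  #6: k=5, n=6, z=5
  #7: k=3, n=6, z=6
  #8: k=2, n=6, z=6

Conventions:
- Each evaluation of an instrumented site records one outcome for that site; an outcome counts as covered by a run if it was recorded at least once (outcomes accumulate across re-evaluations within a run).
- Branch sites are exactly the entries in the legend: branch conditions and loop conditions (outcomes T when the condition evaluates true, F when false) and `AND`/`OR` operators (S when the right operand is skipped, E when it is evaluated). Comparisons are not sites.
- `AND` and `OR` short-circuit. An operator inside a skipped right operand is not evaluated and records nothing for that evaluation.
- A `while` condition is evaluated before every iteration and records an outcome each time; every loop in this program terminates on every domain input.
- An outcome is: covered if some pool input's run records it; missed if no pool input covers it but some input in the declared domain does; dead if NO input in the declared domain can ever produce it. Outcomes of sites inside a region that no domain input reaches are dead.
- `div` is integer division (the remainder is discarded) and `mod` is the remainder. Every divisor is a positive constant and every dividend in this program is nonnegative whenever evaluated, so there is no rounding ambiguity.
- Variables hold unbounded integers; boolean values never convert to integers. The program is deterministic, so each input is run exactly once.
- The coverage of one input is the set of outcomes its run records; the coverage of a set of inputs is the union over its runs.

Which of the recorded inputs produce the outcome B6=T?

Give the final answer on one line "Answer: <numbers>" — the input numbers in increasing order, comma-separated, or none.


input #1 (k=3, n=6, z=7): does not record B6=T
input #2 (k=5, n=5, z=6): records B6=T
input #3 (k=3, n=4, z=7): does not record B6=T
input #4 (k=2, n=4, z=7): does not record B6=T
input #5 (k=4, n=7, z=7): does not record B6=T
input #6 (k=5, n=6, z=5): does not record B6=T
input #7 (k=3, n=6, z=6): records B6=T
input #8 (k=2, n=6, z=6): does not record B6=T
Answer: 2, 7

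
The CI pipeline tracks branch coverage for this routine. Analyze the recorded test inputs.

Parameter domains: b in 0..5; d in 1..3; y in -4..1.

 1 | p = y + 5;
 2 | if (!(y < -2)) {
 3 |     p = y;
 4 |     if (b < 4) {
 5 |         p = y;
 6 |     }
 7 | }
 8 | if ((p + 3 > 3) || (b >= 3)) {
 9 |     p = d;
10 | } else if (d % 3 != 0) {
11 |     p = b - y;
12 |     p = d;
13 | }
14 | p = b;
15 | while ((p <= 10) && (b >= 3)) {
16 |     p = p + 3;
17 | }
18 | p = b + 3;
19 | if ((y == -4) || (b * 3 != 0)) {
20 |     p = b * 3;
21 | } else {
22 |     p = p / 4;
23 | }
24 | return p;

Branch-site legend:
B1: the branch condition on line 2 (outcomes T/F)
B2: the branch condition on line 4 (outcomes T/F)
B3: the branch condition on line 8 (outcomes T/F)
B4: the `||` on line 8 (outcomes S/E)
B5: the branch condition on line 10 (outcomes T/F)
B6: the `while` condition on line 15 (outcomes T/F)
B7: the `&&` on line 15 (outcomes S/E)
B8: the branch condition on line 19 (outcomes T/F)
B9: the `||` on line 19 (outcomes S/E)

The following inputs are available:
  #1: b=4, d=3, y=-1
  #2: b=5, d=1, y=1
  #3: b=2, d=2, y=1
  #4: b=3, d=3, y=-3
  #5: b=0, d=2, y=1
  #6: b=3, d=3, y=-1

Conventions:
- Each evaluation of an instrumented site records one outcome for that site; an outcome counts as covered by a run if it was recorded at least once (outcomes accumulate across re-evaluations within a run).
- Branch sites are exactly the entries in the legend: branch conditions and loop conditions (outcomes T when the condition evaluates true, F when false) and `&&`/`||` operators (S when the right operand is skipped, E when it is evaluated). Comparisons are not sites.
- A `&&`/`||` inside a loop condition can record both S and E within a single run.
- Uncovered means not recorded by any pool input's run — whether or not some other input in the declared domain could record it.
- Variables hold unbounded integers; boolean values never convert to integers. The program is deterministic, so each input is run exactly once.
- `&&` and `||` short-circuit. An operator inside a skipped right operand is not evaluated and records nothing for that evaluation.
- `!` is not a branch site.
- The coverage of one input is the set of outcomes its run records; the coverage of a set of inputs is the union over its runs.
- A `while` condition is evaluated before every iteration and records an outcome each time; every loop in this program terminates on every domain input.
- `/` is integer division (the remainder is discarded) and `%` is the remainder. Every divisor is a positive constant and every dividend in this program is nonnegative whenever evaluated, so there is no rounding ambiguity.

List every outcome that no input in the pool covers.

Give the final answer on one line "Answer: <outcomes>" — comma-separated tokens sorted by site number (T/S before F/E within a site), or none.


run #1 (b=4, d=3, y=-1) runs B1->T, B2->F, B4->E, B3->T, B7->E, B6->T, B7->E, B6->T, B7->E, B6->T, B7->S, B6->F, B9->E, B8->T; records B1=T, B2=F, B3=T, B4=E, B6=T, B6=F, B7=S, B7=E, B8=T, B9=E
run #2 (b=5, d=1, y=1) runs B1->T, B2->F, B4->S, B3->T, B7->E, B6->T, B7->E, B6->T, B7->S, B6->F, B9->E, B8->T; records B1=T, B2=F, B3=T, B4=S, B6=T, B6=F, B7=S, B7=E, B8=T, B9=E
run #3 (b=2, d=2, y=1) runs B1->T, B2->T, B4->S, B3->T, B7->E, B6->F, B9->E, B8->T; records B1=T, B2=T, B3=T, B4=S, B6=F, B7=E, B8=T, B9=E
run #4 (b=3, d=3, y=-3) runs B1->F, B4->S, B3->T, B7->E, B6->T, B7->E, B6->T, B7->E, B6->T, B7->S, B6->F, B9->E, B8->T; records B1=F, B3=T, B4=S, B6=T, B6=F, B7=S, B7=E, B8=T, B9=E
run #5 (b=0, d=2, y=1) runs B1->T, B2->T, B4->S, B3->T, B7->E, B6->F, B9->E, B8->F; records B1=T, B2=T, B3=T, B4=S, B6=F, B7=E, B8=F, B9=E
run #6 (b=3, d=3, y=-1) runs B1->T, B2->T, B4->E, B3->T, B7->E, B6->T, B7->E, B6->T, B7->E, B6->T, B7->S, B6->F, B9->E, B8->T; records B1=T, B2=T, B3=T, B4=E, B6=T, B6=F, B7=S, B7=E, B8=T, B9=E
union over the pool: B1=T, B1=F, B2=T, B2=F, B3=T, B4=S, B4=E, B6=T, B6=F, B7=S, B7=E, B8=T, B8=F, B9=E
uncovered (4 of 18): B3=F, B5=T, B5=F, B9=S
Answer: B3=F, B5=T, B5=F, B9=S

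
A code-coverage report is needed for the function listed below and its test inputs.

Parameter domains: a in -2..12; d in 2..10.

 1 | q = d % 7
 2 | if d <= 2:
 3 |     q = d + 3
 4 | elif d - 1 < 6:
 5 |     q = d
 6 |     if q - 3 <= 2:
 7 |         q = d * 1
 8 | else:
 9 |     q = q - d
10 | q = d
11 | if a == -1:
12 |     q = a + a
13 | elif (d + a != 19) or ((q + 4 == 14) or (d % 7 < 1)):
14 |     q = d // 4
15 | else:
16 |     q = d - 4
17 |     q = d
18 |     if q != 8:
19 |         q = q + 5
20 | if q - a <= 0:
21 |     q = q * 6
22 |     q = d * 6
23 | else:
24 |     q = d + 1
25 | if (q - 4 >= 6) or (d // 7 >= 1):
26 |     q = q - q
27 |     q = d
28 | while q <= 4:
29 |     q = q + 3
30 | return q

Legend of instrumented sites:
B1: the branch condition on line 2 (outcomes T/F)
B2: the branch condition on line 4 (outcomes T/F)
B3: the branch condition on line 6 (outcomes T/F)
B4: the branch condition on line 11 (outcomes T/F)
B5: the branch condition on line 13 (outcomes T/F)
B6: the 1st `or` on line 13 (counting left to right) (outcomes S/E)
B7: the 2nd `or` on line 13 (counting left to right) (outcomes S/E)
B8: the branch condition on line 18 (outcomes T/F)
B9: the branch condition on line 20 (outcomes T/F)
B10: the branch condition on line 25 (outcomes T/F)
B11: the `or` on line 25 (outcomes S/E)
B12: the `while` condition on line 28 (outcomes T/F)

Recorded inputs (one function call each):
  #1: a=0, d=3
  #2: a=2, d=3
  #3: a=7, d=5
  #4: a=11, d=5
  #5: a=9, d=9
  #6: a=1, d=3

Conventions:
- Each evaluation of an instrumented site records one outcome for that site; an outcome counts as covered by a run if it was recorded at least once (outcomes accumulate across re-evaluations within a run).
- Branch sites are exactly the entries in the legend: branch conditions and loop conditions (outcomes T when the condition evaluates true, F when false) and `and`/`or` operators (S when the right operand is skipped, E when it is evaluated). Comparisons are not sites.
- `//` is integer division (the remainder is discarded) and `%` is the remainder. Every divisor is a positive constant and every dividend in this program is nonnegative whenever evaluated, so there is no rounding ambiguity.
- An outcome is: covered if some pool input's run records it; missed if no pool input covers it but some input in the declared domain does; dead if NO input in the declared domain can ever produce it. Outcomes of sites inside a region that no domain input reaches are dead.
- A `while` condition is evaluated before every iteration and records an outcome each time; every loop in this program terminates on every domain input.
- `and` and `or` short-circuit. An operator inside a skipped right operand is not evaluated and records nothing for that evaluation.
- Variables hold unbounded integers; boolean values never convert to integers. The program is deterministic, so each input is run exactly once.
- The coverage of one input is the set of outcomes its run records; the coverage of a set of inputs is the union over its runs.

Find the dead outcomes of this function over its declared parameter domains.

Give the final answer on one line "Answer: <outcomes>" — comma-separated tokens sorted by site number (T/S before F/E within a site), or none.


exhaustive pass over the 135-input domain:
  reachable outcomes have witnesses, e.g. B1=T (e.g. a=-2, d=2), B1=F (e.g. a=-2, d=3), B2=T (e.g. a=-2, d=3), B2=F (e.g. a=-2, d=7)
Answer: none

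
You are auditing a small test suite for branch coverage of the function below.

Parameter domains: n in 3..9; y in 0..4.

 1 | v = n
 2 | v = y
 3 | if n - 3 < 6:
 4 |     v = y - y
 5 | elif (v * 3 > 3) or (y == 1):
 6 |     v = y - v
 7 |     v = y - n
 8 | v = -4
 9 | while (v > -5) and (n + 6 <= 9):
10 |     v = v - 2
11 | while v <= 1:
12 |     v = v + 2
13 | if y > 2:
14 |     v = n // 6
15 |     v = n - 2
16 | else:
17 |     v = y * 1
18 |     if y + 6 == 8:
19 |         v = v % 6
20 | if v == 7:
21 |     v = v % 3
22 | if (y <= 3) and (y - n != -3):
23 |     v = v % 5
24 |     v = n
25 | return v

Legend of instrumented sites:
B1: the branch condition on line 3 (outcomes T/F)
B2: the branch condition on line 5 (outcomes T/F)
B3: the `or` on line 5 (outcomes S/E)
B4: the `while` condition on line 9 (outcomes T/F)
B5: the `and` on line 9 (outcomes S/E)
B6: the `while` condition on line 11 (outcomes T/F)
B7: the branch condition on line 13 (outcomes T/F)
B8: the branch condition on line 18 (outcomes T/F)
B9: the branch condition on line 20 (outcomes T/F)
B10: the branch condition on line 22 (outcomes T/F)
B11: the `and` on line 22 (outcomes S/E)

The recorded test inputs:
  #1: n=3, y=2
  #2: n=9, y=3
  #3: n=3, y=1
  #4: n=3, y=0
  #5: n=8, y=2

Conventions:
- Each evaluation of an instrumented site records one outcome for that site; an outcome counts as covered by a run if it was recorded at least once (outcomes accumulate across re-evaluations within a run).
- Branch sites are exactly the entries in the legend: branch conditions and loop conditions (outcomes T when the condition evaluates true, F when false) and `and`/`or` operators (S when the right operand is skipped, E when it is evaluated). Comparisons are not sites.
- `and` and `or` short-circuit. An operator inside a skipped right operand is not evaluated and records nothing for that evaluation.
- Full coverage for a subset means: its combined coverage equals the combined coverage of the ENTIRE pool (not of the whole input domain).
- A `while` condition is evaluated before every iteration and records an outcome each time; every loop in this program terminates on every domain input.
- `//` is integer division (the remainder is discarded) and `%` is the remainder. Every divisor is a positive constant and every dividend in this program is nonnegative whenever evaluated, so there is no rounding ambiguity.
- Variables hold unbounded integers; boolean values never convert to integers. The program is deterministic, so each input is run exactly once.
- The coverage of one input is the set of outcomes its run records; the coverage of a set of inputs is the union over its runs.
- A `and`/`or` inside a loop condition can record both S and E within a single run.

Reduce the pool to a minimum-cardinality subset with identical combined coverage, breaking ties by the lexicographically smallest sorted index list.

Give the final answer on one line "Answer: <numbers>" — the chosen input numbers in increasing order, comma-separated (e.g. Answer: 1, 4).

input #1 (n=3, y=2): events B1->T, B5->E, B4->T, B5->S, B4->F, B6->T, B6->T, B6->T, B6->T, B6->F, B7->F, B8->T, B9->F, B11->E, ...; covers B1=T, B4=T, B4=F, B5=S, B5=E, B6=T, B6=F, B7=F, B8=T, B9=F, B10=T, B11=E
input #2 (n=9, y=3): events B1->F, B3->S, B2->T, B5->E, B4->F, B6->T, B6->T, B6->T, B6->F, B7->T, B9->T, B11->E, B10->T; covers B1=F, B2=T, B3=S, B4=F, B5=E, B6=T, B6=F, B7=T, B9=T, B10=T, B11=E
input #3 (n=3, y=1): events B1->T, B5->E, B4->T, B5->S, B4->F, B6->T, B6->T, B6->T, B6->T, B6->F, B7->F, B8->F, B9->F, B11->E, ...; covers B1=T, B4=T, B4=F, B5=S, B5=E, B6=T, B6=F, B7=F, B8=F, B9=F, B10=T, B11=E
input #4 (n=3, y=0): events B1->T, B5->E, B4->T, B5->S, B4->F, B6->T, B6->T, B6->T, B6->T, B6->F, B7->F, B8->F, B9->F, B11->E, ...; covers B1=T, B4=T, B4=F, B5=S, B5=E, B6=T, B6=F, B7=F, B8=F, B9=F, B10=F, B11=E
input #5 (n=8, y=2): events B1->T, B5->E, B4->F, B6->T, B6->T, B6->T, B6->F, B7->F, B8->T, B9->F, B11->E, B10->T; covers B1=T, B4=F, B5=E, B6=T, B6=F, B7=F, B8=T, B9=F, B10=T, B11=E
pool-wide coverage (19 outcomes): B1=T, B1=F, B2=T, B3=S, B4=T, B4=F, B5=S, B5=E, B6=T, B6=F, B7=T, B7=F, B8=T, B8=F, B9=T, B9=F, B10=T, B10=F, B11=E
size 1 is not enough: best union over all size-1 subsets is 12/19
size 2 is not enough: best union over all size-2 subsets is 18/19
size 3: inputs {1, 2, 4} cover all 19 outcomes, and no lexicographically smaller subset of this size does

Answer: 1, 2, 4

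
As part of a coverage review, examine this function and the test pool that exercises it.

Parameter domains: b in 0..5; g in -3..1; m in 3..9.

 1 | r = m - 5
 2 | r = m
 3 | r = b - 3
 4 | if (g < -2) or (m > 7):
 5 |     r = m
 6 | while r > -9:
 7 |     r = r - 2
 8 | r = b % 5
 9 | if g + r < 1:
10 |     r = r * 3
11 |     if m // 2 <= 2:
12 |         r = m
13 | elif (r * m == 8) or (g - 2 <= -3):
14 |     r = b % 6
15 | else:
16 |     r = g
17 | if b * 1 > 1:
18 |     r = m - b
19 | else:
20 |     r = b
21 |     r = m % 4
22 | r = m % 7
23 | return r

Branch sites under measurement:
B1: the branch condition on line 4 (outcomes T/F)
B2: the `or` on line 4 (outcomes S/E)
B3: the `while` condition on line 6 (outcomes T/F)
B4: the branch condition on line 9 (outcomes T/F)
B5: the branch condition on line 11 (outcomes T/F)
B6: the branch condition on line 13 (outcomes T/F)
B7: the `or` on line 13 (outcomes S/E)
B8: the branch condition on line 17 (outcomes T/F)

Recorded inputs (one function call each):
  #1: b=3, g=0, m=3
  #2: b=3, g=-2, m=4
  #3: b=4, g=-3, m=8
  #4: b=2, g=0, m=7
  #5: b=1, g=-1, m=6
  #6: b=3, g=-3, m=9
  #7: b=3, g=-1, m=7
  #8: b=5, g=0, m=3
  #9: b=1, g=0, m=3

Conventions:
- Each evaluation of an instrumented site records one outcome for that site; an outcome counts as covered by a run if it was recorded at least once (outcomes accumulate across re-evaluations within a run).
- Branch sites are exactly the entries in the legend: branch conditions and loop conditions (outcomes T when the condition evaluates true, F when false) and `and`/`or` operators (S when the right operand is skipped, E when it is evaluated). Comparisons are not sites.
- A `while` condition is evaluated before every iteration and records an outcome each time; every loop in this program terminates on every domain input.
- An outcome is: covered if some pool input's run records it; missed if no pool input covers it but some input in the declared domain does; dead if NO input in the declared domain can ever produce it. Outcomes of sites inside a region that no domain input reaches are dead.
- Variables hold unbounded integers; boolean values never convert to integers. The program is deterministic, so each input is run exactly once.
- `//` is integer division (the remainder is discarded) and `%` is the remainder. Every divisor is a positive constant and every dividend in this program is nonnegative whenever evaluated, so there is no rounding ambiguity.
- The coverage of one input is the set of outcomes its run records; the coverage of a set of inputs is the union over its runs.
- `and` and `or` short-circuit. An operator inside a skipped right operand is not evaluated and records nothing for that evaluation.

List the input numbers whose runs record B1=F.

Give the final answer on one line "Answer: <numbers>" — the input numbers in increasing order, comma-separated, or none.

input #1 (b=3, g=0, m=3): records B1=F
input #2 (b=3, g=-2, m=4): records B1=F
input #3 (b=4, g=-3, m=8): does not record B1=F
input #4 (b=2, g=0, m=7): records B1=F
input #5 (b=1, g=-1, m=6): records B1=F
input #6 (b=3, g=-3, m=9): does not record B1=F
input #7 (b=3, g=-1, m=7): records B1=F
input #8 (b=5, g=0, m=3): records B1=F
input #9 (b=1, g=0, m=3): records B1=F

Answer: 1, 2, 4, 5, 7, 8, 9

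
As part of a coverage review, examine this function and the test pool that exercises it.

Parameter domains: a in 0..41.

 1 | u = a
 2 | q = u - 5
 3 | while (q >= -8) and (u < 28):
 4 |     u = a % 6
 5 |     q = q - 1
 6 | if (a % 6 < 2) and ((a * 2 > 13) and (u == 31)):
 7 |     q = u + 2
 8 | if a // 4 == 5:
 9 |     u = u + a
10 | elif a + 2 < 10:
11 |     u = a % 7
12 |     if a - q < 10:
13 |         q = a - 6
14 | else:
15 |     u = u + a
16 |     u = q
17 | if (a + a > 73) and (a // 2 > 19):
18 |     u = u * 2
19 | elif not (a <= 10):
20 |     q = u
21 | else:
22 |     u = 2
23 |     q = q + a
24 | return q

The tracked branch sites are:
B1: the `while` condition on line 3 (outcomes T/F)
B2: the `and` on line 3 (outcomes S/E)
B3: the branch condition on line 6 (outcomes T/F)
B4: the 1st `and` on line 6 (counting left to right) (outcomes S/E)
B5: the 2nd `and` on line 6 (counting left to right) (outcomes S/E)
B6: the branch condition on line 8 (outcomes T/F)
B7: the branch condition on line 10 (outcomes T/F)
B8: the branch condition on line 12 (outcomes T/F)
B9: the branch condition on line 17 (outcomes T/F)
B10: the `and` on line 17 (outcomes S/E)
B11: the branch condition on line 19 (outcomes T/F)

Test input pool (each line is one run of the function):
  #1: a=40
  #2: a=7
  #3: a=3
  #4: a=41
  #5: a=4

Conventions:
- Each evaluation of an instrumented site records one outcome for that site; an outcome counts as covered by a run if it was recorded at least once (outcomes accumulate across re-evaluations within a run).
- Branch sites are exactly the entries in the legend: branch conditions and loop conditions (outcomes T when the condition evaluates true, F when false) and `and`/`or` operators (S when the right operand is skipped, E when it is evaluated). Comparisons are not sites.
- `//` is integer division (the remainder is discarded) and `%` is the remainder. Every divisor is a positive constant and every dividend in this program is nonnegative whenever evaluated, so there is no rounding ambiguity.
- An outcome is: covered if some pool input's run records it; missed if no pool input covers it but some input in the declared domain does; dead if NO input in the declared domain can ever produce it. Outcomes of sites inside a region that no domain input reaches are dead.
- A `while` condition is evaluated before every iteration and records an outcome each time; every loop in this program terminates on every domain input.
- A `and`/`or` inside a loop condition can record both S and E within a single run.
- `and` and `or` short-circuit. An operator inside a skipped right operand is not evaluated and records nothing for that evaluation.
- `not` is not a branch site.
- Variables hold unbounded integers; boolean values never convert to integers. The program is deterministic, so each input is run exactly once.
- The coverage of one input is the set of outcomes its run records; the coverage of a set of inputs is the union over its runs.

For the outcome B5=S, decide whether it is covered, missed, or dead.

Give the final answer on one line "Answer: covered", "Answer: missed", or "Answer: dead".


no pool input records B5=S
but domain input (a=0) does record it -> reachable, so missed
Answer: missed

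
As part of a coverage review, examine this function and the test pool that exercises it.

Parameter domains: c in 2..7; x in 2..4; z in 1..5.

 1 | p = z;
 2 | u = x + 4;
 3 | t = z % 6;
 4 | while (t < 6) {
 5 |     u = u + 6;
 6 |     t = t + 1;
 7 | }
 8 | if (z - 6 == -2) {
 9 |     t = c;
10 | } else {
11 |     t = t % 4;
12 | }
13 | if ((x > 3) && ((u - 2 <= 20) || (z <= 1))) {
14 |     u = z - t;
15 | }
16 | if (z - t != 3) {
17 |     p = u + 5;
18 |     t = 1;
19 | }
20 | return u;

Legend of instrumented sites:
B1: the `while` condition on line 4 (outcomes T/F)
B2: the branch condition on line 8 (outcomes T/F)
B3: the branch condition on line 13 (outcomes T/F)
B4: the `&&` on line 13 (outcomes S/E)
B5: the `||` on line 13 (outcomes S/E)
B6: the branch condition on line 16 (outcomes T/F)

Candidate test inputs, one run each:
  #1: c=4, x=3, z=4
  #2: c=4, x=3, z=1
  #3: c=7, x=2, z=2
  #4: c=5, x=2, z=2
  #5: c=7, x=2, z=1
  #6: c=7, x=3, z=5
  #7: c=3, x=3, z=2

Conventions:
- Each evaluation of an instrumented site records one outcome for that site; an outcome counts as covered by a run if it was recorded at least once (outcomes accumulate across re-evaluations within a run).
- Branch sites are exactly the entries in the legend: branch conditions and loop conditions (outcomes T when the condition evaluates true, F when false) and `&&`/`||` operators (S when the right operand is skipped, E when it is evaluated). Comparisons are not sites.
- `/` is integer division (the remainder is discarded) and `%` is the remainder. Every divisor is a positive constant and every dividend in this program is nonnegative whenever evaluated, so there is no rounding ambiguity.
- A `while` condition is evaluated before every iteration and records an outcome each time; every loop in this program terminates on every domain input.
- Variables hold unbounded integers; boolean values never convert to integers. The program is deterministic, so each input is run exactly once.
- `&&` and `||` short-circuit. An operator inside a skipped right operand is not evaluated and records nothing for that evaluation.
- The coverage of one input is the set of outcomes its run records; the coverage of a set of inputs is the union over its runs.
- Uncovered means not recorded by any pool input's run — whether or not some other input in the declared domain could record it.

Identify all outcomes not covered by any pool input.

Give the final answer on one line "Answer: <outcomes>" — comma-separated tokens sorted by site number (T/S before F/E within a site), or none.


input #1, c=4, x=3, z=4: events B1->T, B1->T, B1->F, B2->T, B4->S, B3->F, B6->T; outcomes B1=T, B1=F, B2=T, B3=F, B4=S, B6=T
input #2, c=4, x=3, z=1: events B1->T, B1->T, B1->T, B1->T, B1->T, B1->F, B2->F, B4->S, B3->F, B6->T; outcomes B1=T, B1=F, B2=F, B3=F, B4=S, B6=T
input #3, c=7, x=2, z=2: events B1->T, B1->T, B1->T, B1->T, B1->F, B2->F, B4->S, B3->F, B6->T; outcomes B1=T, B1=F, B2=F, B3=F, B4=S, B6=T
input #4, c=5, x=2, z=2: events B1->T, B1->T, B1->T, B1->T, B1->F, B2->F, B4->S, B3->F, B6->T; outcomes B1=T, B1=F, B2=F, B3=F, B4=S, B6=T
input #5, c=7, x=2, z=1: events B1->T, B1->T, B1->T, B1->T, B1->T, B1->F, B2->F, B4->S, B3->F, B6->T; outcomes B1=T, B1=F, B2=F, B3=F, B4=S, B6=T
input #6, c=7, x=3, z=5: events B1->T, B1->F, B2->F, B4->S, B3->F, B6->F; outcomes B1=T, B1=F, B2=F, B3=F, B4=S, B6=F
input #7, c=3, x=3, z=2: events B1->T, B1->T, B1->T, B1->T, B1->F, B2->F, B4->S, B3->F, B6->T; outcomes B1=T, B1=F, B2=F, B3=F, B4=S, B6=T
union over the pool: B1=T, B1=F, B2=T, B2=F, B3=F, B4=S, B6=T, B6=F
uncovered (4 of 12): B3=T, B4=E, B5=S, B5=E
Answer: B3=T, B4=E, B5=S, B5=E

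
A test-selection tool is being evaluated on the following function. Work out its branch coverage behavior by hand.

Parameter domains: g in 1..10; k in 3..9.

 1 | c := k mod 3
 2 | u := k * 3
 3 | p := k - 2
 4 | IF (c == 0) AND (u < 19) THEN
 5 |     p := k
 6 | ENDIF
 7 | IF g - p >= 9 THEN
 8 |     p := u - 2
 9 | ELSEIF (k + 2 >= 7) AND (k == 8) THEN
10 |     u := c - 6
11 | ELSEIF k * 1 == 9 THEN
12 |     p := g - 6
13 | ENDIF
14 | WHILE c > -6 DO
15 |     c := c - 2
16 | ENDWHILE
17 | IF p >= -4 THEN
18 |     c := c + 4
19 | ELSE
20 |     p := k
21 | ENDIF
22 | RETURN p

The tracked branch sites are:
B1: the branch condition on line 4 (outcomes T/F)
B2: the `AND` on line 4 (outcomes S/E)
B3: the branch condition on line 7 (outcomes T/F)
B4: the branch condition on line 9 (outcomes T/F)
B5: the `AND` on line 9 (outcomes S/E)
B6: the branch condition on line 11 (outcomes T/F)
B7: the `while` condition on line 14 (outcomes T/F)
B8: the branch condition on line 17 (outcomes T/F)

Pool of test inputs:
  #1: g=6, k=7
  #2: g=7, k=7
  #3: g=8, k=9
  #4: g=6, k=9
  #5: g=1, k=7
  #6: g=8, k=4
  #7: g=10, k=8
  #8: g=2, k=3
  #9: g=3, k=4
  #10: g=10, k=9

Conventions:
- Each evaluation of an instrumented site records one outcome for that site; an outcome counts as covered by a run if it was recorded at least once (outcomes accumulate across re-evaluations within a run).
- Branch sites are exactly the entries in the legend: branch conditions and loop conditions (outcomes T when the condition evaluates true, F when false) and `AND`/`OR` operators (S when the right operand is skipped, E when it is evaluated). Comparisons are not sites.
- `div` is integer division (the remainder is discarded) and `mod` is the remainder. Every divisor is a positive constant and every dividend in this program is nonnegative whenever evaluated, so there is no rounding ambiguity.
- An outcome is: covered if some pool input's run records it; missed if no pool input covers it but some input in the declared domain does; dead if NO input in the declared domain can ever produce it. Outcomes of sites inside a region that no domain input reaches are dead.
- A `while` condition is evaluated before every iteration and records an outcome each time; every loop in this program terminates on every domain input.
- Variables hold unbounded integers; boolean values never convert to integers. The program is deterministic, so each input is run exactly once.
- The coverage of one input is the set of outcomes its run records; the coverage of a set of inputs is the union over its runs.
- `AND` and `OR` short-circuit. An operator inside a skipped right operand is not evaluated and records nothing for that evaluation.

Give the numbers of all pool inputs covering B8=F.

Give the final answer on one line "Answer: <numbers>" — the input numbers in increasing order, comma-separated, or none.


input #1 (g=6, k=7): misses B8=F
input #2 (g=7, k=7): misses B8=F
input #3 (g=8, k=9): misses B8=F
input #4 (g=6, k=9): misses B8=F
input #5 (g=1, k=7): misses B8=F
input #6 (g=8, k=4): misses B8=F
input #7 (g=10, k=8): misses B8=F
input #8 (g=2, k=3): misses B8=F
input #9 (g=3, k=4): misses B8=F
input #10 (g=10, k=9): misses B8=F
Answer: none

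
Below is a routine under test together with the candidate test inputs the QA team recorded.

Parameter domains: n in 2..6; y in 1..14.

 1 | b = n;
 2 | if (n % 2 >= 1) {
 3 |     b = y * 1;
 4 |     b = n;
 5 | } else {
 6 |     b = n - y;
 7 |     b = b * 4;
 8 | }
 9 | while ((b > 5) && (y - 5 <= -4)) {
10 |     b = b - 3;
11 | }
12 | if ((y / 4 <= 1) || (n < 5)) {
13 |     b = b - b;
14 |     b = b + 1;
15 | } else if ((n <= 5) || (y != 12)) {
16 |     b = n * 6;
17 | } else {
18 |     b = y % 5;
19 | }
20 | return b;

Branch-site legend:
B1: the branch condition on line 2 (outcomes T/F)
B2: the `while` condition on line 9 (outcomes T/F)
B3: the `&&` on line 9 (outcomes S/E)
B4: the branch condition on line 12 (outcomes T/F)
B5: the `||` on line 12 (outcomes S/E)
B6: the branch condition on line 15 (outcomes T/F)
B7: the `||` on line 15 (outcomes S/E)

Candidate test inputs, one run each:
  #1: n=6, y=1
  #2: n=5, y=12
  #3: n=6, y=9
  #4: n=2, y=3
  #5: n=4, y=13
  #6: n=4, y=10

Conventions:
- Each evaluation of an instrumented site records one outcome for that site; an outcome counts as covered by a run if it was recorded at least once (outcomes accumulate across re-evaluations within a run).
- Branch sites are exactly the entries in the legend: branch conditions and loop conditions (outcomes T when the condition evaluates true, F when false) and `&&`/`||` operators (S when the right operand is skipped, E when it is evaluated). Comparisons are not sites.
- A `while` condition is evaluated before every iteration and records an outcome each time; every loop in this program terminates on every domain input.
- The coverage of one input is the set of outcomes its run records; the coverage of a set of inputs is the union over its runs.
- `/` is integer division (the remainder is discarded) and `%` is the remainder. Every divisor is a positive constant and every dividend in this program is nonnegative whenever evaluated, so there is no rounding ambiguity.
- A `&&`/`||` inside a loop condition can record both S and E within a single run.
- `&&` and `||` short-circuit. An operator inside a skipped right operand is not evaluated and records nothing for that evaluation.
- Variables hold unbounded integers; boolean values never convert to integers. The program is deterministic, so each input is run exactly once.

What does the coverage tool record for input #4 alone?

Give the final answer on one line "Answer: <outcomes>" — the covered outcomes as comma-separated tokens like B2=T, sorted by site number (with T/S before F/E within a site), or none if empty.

Simulating input #4 (n=2, y=3) step by step:
  B1->F, B3->S, B2->F, B5->S, B4->T
as a set, this run covers: B1=F, B2=F, B3=S, B4=T, B5=S

Answer: B1=F, B2=F, B3=S, B4=T, B5=S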